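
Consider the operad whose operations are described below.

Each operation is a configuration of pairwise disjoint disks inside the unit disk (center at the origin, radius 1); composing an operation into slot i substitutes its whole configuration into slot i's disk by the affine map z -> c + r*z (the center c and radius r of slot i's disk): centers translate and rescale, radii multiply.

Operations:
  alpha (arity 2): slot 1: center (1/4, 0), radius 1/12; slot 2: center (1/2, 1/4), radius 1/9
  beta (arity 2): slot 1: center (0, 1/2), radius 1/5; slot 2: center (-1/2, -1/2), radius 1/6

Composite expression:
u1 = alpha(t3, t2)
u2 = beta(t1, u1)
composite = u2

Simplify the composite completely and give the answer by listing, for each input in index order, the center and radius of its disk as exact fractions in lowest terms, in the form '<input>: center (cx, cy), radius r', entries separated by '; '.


Follow each t-input down from beta: c' goes to c + r*c', radius to r*r'.
t1 passes through 1 substitution, ending at center (0, 1/2), radius 1/5
t3 passes through 2 substitutions, ending at center (-11/24, -1/2), radius 1/72
t2 passes through 2 substitutions, ending at center (-5/12, -11/24), radius 1/54

t1: center (0, 1/2), radius 1/5; t2: center (-5/12, -11/24), radius 1/54; t3: center (-11/24, -1/2), radius 1/72


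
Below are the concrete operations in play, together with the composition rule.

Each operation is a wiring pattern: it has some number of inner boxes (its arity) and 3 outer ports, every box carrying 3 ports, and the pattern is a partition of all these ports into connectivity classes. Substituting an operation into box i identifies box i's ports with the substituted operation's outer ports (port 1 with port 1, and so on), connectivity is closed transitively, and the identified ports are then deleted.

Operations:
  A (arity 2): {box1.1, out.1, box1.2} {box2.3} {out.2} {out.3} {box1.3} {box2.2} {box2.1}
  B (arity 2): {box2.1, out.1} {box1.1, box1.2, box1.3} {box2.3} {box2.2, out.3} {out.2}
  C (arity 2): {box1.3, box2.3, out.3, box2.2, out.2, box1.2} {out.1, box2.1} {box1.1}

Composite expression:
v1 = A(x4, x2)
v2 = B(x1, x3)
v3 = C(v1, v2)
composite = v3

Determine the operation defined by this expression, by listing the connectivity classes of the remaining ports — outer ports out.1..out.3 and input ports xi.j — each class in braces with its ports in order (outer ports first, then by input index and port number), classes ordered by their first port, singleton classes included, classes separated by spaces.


Substituting into C glues patterns; closure does the rest.
A over (x4, x2) gives {out.1, x4.1, x4.2} {out.2} {out.3} {x2.1} {x2.2} {x2.3} {x4.3}, out.j being that stage's outer ports
B over (x1, x3) gives {out.1, x3.1} {out.2} {out.3, x3.2} {x1.1, x1.2, x1.3} {x3.3}, out.j being that stage's outer ports
C over (x4, x2, x1, x3) gives {out.1, x3.1} {out.2, out.3, x3.2} {x1.1, x1.2, x1.3} {x2.1} {x2.2} {x2.3} {x3.3} {x4.1, x4.2} {x4.3}, out.j being that stage's outer ports

{out.1, x3.1} {out.2, out.3, x3.2} {x1.1, x1.2, x1.3} {x2.1} {x2.2} {x2.3} {x3.3} {x4.1, x4.2} {x4.3}


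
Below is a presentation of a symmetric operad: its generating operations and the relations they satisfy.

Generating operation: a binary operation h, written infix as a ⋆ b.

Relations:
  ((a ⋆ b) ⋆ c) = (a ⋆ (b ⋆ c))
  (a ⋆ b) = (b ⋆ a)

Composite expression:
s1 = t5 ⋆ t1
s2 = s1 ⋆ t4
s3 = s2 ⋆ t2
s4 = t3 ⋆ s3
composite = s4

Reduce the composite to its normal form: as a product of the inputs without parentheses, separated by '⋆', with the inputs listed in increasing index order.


Key point: h commutes, so take the t-inputs in any fixed order.
(t5 ⋆ t1) collapses to t5 ⋆ t1
((t5 ⋆ t1) ⋆ t4) collapses to t5 ⋆ t1 ⋆ t4
(((t5 ⋆ t1) ⋆ t4) ⋆ t2) collapses to t5 ⋆ t1 ⋆ t4 ⋆ t2
(t3 ⋆ (((t5 ⋆ t1) ⋆ t4) ⋆ t2)) collapses to t3 ⋆ t5 ⋆ t1 ⋆ t4 ⋆ t2
rearranged into index order: t1 ⋆ t2 ⋆ t3 ⋆ t4 ⋆ t5

t1 ⋆ t2 ⋆ t3 ⋆ t4 ⋆ t5


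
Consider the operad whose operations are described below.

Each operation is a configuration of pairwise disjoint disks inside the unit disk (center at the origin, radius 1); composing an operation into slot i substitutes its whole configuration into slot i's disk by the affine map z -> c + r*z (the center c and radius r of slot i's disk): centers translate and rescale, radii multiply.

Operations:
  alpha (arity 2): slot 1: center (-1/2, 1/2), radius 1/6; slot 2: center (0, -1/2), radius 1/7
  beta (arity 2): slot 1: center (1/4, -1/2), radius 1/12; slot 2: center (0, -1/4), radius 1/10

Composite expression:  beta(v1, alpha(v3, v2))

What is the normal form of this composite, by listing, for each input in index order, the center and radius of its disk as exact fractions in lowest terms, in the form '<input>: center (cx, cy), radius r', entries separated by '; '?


v1: center (1/4, -1/2), radius 1/12; v2: center (0, -3/10), radius 1/70; v3: center (-1/20, -1/5), radius 1/60


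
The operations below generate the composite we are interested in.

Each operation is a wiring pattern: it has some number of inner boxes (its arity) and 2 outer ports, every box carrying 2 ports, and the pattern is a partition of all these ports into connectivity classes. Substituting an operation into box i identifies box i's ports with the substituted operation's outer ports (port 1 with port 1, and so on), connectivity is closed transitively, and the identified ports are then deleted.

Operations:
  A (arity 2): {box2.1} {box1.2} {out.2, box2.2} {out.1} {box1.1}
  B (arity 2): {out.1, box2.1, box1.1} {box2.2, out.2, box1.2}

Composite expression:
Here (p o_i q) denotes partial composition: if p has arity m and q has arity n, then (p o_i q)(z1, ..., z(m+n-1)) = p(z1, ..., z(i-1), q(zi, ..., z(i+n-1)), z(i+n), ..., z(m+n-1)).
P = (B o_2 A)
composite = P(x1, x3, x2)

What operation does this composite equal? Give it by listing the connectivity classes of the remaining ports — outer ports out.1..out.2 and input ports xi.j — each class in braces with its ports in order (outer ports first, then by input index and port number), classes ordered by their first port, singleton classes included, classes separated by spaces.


{out.1, x1.1} {out.2, x1.2, x2.2} {x2.1} {x3.1} {x3.2}

Reachability decides: close wires over B-identified ports.
through A, on inputs (x3, x2): {out.1} {out.2, x2.2} {x2.1} {x3.1} {x3.2} (out.j = stage outer ports)
through B, on inputs (x1, x3, x2): {out.1, x1.1} {out.2, x1.2, x2.2} {x2.1} {x3.1} {x3.2} (out.j = stage outer ports)


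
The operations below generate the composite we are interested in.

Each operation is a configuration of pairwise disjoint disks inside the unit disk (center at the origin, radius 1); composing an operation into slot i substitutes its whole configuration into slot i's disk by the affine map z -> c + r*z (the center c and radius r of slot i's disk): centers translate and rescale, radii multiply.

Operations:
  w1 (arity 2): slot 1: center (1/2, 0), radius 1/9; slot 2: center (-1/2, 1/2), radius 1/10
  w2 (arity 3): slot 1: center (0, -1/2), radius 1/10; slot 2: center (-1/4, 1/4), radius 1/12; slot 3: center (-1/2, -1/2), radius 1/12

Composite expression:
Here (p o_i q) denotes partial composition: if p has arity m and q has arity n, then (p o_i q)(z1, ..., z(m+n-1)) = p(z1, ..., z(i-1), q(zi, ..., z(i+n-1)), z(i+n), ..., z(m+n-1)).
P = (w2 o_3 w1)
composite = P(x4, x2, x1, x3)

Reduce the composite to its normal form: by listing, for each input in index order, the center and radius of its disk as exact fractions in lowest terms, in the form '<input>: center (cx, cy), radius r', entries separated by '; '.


x1: center (-11/24, -1/2), radius 1/108; x2: center (-1/4, 1/4), radius 1/12; x3: center (-13/24, -11/24), radius 1/120; x4: center (0, -1/2), radius 1/10


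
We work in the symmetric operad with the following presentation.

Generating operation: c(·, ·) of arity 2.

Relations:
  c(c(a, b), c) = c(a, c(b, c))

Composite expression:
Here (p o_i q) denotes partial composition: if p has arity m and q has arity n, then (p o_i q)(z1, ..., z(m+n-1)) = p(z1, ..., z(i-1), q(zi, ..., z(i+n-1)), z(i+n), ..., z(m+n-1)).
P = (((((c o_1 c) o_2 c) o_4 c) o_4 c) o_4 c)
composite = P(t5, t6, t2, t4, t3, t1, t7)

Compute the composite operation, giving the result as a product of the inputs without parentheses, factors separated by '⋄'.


t5 ⋄ t6 ⋄ t2 ⋄ t4 ⋄ t3 ⋄ t1 ⋄ t7


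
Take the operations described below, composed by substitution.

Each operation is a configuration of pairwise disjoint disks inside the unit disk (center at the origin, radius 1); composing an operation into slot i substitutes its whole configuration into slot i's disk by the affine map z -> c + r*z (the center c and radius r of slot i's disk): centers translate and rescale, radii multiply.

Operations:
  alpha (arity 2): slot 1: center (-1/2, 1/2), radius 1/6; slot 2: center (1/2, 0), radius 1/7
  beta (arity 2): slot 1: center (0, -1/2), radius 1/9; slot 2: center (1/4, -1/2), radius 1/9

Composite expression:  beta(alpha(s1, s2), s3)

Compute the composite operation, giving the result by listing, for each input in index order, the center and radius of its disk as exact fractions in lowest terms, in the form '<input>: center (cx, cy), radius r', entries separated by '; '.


Below beta, radii multiply path by path; the s-disk centers shift.
input s1: applying the 2 nested substitutions gives center (-1/18, -4/9), radius 1/54
input s2: applying the 2 nested substitutions gives center (1/18, -1/2), radius 1/63
input s3: applying the 1 nested substitution gives center (1/4, -1/2), radius 1/9

s1: center (-1/18, -4/9), radius 1/54; s2: center (1/18, -1/2), radius 1/63; s3: center (1/4, -1/2), radius 1/9


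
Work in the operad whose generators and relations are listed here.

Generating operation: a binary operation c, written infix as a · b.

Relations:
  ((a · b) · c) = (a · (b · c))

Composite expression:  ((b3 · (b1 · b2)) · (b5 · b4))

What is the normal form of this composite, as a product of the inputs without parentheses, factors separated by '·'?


b3 · b1 · b2 · b5 · b4

Key point: c is associative — brackets drop, the b-order remains.
(b1 · b2) unparenthesizes to b1 · b2
(b3 · (b1 · b2)) unparenthesizes to b3 · b1 · b2
(b5 · b4) unparenthesizes to b5 · b4
((b3 · (b1 · b2)) · (b5 · b4)) unparenthesizes to b3 · b1 · b2 · b5 · b4


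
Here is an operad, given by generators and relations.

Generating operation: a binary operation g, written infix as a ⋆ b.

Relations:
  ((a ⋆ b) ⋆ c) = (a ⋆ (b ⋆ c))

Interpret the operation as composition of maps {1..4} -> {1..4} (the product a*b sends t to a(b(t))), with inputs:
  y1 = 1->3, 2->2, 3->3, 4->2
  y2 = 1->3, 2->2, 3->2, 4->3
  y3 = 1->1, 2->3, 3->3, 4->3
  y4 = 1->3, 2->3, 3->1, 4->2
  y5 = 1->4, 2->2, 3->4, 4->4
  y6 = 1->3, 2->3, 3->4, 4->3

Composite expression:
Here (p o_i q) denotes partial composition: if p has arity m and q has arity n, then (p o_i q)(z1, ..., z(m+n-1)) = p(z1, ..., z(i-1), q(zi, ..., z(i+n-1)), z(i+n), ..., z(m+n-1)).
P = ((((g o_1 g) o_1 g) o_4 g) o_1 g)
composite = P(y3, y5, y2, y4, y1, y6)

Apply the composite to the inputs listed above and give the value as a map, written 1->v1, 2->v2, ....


(y3 ⋆ y5) = 1->3, 2->3, 3->3, 4->3
((y3 ⋆ y5) ⋆ y2) = 1->3, 2->3, 3->3, 4->3
(((y3 ⋆ y5) ⋆ y2) ⋆ y4) = 1->3, 2->3, 3->3, 4->3
(y1 ⋆ y6) = 1->3, 2->3, 3->2, 4->3
((((y3 ⋆ y5) ⋆ y2) ⋆ y4) ⋆ (y1 ⋆ y6)) = 1->3, 2->3, 3->3, 4->3

1->3, 2->3, 3->3, 4->3


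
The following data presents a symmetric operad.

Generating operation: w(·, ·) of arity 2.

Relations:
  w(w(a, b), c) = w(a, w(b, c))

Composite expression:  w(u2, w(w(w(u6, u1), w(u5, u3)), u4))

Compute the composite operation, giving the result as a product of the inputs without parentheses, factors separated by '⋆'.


u2 ⋆ u6 ⋆ u1 ⋆ u5 ⋆ u3 ⋆ u4

All parenthesizations of w agree; list the u-inputs left to right.
w(u6, u1) collapses to u6 ⋆ u1
w(u5, u3) collapses to u5 ⋆ u3
w(w(u6, u1), w(u5, u3)) collapses to u6 ⋆ u1 ⋆ u5 ⋆ u3
w(w(w(u6, u1), w(u5, u3)), u4) collapses to u6 ⋆ u1 ⋆ u5 ⋆ u3 ⋆ u4
w(u2, w(w(w(u6, u1), w(u5, u3)), u4)) collapses to u2 ⋆ u6 ⋆ u1 ⋆ u5 ⋆ u3 ⋆ u4


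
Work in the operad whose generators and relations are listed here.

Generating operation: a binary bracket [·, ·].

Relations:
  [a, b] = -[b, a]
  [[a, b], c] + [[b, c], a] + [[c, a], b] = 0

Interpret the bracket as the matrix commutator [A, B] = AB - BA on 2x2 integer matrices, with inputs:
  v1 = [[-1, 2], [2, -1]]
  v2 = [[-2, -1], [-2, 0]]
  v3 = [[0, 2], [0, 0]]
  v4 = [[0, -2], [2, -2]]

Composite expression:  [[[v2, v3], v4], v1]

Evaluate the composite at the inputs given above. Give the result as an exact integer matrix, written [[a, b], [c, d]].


[v2, v3] = [[4, -4], [0, -4]]
[[v2, v3], v4] = [[-8, -8], [-16, 8]]
[[[v2, v3], v4], v1] = [[16, -32], [32, -16]]

[[16, -32], [32, -16]]


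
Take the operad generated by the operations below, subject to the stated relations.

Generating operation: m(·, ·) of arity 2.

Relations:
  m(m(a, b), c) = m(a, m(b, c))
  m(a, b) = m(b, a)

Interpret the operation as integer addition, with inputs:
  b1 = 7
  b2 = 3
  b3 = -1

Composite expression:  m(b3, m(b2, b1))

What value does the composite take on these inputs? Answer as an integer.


9

m(b2, b1) = 10
m(b3, m(b2, b1)) = 9


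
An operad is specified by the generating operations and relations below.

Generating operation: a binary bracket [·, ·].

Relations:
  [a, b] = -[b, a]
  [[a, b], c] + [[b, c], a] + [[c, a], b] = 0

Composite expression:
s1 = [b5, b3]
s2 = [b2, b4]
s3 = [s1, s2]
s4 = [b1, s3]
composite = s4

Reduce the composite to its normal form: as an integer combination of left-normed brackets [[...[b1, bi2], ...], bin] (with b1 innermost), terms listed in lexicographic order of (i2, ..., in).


Skip Jacobi rewriting: expand, keep b1-initial words, read off terms.
Composite bracket: [b1, [[b5, b3], [b2, b4]]]
Each bracket splits as ab - ba, giving 16 signed words (2^4 = 16).
Words beginning with b1 determine it all:
  b1b2b4b3b5 appears with sign +1, giving the term +[[[[b1, b2], b4], b3], b5]
  b1b2b4b5b3 appears with sign -1, giving the term -[[[[b1, b2], b4], b5], b3]
  b1b3b5b2b4 appears with sign -1, giving the term -[[[[b1, b3], b5], b2], b4]
  b1b3b5b4b2 appears with sign +1, giving the term +[[[[b1, b3], b5], b4], b2]
  b1b4b2b3b5 appears with sign -1, giving the term -[[[[b1, b4], b2], b3], b5]
  b1b4b2b5b3 appears with sign +1, giving the term +[[[[b1, b4], b2], b5], b3]
  b1b5b3b2b4 appears with sign +1, giving the term +[[[[b1, b5], b3], b2], b4]
  b1b5b3b4b2 appears with sign -1, giving the term -[[[[b1, b5], b3], b4], b2]

[[[[b1, b2], b4], b3], b5] - [[[[b1, b2], b4], b5], b3] - [[[[b1, b3], b5], b2], b4] + [[[[b1, b3], b5], b4], b2] - [[[[b1, b4], b2], b3], b5] + [[[[b1, b4], b2], b5], b3] + [[[[b1, b5], b3], b2], b4] - [[[[b1, b5], b3], b4], b2]


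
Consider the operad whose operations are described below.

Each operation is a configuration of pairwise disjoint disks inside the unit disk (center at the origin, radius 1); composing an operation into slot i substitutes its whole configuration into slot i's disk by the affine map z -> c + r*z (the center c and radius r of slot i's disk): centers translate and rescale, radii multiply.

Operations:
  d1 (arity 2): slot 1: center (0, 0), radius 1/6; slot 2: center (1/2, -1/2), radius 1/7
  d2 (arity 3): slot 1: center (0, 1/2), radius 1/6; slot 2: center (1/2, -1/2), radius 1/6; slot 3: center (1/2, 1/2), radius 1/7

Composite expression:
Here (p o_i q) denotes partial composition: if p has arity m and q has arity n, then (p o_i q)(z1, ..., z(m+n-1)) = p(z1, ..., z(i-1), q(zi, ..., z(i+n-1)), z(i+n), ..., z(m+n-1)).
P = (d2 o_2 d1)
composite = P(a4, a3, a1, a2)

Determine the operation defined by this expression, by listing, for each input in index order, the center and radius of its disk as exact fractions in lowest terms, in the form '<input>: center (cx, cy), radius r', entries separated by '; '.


a1: center (7/12, -7/12), radius 1/42; a2: center (1/2, 1/2), radius 1/7; a3: center (1/2, -1/2), radius 1/36; a4: center (0, 1/2), radius 1/6

Below d2, radii multiply path by path; the a-disk centers shift.
tracing a4 down its 1-map path: center (0, 1/2), radius 1/6
tracing a3 down its 2-map path: center (1/2, -1/2), radius 1/36
tracing a1 down its 2-map path: center (7/12, -7/12), radius 1/42
tracing a2 down its 1-map path: center (1/2, 1/2), radius 1/7


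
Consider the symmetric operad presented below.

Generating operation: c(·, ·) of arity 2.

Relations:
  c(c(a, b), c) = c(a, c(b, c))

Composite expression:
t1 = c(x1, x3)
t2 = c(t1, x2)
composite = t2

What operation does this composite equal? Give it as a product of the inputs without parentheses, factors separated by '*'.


x1 * x3 * x2


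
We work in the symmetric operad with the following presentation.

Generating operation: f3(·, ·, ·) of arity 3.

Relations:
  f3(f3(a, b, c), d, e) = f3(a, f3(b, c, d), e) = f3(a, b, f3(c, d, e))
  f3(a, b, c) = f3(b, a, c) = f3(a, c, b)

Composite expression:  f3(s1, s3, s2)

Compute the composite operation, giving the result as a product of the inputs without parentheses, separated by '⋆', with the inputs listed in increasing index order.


s1 ⋆ s2 ⋆ s3

Reordering under f3 is free, so list the s-inputs canonically.
f3(s1, s3, s2) collapses to s1 ⋆ s3 ⋆ s2
commutativity sorts the factors: s1 ⋆ s2 ⋆ s3


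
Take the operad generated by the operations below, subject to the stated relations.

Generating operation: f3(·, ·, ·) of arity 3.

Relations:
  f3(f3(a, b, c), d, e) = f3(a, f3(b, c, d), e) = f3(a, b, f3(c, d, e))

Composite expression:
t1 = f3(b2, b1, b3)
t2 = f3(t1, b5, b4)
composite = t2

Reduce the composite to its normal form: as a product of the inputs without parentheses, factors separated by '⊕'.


b2 ⊕ b1 ⊕ b3 ⊕ b5 ⊕ b4

All parenthesizations of f3 agree; list the b-inputs left to right.
f3(b2, b1, b3) unparenthesizes to b2 ⊕ b1 ⊕ b3
f3(f3(b2, b1, b3), b5, b4) unparenthesizes to b2 ⊕ b1 ⊕ b3 ⊕ b5 ⊕ b4


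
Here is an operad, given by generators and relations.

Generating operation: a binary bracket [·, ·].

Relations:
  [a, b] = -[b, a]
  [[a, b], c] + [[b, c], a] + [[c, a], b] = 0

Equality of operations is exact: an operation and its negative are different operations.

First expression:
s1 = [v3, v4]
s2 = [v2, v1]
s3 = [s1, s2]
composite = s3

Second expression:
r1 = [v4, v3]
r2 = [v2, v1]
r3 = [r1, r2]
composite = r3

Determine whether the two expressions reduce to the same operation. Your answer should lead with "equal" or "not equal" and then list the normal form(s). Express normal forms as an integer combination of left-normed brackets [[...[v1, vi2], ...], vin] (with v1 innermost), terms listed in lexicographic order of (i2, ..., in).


The first composite normalizes to [[[v1, v2], v3], v4] - [[[v1, v2], v4], v3]
The second composite normalizes to -[[[v1, v2], v3], v4] + [[[v1, v2], v4], v3]
The forms do not match — not equal.

not equal: they reduce to [[[v1, v2], v3], v4] - [[[v1, v2], v4], v3] and -[[[v1, v2], v3], v4] + [[[v1, v2], v4], v3]


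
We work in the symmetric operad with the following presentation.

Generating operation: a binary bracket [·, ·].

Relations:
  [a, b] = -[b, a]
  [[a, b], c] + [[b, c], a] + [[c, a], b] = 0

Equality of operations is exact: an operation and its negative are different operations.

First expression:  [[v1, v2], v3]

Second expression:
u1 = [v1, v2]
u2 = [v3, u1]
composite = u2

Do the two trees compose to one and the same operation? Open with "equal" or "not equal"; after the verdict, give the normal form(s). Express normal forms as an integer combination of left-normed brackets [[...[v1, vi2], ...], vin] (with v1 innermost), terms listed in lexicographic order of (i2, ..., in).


not equal; the first gives [[v1, v2], v3] and the second -[[v1, v2], v3]

Reducing the first expression gives [[v1, v2], v3]
Reducing the second expression gives -[[v1, v2], v3]
They disagree, so not equal.


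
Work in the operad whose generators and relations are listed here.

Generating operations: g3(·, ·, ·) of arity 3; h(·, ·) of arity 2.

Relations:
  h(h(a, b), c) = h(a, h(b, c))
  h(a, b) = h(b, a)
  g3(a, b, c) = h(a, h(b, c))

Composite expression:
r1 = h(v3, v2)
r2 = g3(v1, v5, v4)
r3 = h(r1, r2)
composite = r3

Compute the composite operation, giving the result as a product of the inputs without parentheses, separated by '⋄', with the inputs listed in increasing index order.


v1 ⋄ v2 ⋄ v3 ⋄ v4 ⋄ v5


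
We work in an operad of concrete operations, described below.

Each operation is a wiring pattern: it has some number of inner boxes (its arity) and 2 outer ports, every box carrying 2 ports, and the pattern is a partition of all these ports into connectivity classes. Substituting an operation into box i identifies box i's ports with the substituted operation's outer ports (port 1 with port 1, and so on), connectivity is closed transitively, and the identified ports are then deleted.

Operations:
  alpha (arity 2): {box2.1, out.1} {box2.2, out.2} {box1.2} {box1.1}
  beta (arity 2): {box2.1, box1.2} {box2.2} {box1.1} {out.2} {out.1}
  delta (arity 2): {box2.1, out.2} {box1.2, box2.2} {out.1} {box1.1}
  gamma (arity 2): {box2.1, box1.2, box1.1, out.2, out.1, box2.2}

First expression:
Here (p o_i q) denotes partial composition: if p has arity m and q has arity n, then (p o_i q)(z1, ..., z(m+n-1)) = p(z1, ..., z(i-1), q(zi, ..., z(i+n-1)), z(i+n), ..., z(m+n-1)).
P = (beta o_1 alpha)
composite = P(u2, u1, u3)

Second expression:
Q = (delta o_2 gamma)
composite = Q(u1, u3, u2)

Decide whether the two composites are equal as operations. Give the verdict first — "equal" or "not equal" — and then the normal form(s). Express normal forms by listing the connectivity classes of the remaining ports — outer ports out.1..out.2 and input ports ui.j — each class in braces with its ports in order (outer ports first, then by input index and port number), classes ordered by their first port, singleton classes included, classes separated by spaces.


not equal — first {out.1} {out.2} {u1.1} {u1.2, u3.1} {u2.1} {u2.2} {u3.2}, second {out.1} {out.2, u1.2, u2.1, u2.2, u3.1, u3.2} {u1.1}


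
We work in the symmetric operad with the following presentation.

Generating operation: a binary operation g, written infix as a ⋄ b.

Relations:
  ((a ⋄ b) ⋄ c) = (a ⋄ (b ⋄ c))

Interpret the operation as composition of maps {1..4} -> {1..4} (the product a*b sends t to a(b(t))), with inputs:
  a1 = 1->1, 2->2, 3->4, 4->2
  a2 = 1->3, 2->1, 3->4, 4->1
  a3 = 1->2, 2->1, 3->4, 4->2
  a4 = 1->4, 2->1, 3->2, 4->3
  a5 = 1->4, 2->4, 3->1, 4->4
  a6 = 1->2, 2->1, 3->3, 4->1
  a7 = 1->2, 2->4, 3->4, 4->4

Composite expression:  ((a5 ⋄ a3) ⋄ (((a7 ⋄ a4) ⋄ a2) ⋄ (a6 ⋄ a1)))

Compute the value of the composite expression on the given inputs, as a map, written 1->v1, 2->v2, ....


1->4, 2->4, 3->4, 4->4

(a5 ⋄ a3) = 1->4, 2->4, 3->4, 4->4
(a7 ⋄ a4) = 1->4, 2->2, 3->4, 4->4
((a7 ⋄ a4) ⋄ a2) = 1->4, 2->4, 3->4, 4->4
(a6 ⋄ a1) = 1->2, 2->1, 3->1, 4->1
(((a7 ⋄ a4) ⋄ a2) ⋄ (a6 ⋄ a1)) = 1->4, 2->4, 3->4, 4->4
((a5 ⋄ a3) ⋄ (((a7 ⋄ a4) ⋄ a2) ⋄ (a6 ⋄ a1))) = 1->4, 2->4, 3->4, 4->4


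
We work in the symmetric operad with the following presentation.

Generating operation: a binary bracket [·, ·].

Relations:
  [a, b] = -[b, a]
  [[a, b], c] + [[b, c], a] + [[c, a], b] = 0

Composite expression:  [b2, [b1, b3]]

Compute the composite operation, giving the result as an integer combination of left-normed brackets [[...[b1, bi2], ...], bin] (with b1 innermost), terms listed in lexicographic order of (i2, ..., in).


-[[b1, b3], b2]


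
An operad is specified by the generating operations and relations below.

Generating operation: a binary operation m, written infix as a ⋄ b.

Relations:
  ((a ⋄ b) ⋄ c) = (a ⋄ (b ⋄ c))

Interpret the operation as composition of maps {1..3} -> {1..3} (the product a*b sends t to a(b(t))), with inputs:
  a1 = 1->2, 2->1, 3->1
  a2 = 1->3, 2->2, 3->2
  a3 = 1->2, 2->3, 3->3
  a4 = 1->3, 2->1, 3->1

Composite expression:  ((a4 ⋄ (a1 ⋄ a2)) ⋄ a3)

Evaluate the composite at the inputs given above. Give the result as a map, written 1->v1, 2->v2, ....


1->3, 2->3, 3->3

(a1 ⋄ a2) = 1->1, 2->1, 3->1
(a4 ⋄ (a1 ⋄ a2)) = 1->3, 2->3, 3->3
((a4 ⋄ (a1 ⋄ a2)) ⋄ a3) = 1->3, 2->3, 3->3


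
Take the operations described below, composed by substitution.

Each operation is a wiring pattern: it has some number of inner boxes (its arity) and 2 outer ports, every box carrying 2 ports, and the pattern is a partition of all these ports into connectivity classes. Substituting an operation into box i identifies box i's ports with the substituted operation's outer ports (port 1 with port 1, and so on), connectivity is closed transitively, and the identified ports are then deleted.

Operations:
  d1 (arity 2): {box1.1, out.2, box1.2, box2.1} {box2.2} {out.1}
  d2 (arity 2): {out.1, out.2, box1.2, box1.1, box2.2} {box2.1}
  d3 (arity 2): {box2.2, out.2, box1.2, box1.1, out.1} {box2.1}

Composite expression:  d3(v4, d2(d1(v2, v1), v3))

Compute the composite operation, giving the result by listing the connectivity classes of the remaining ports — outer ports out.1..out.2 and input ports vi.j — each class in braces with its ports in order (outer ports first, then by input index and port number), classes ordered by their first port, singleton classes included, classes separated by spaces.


{out.1, out.2, v1.1, v2.1, v2.2, v3.2, v4.1, v4.2} {v1.2} {v3.1}

Two ports join when wires chain via d3-identified ports.
the subtree at d1 composes to {out.1} {out.2, v1.1, v2.1, v2.2} {v1.2} on (v2, v1); out.j = own outer ports
the subtree at d2 composes to {out.1, out.2, v1.1, v2.1, v2.2, v3.2} {v1.2} {v3.1} on (v2, v1, v3); out.j = own outer ports
the subtree at d3 composes to {out.1, out.2, v1.1, v2.1, v2.2, v3.2, v4.1, v4.2} {v1.2} {v3.1} on (v4, v2, v1, v3); out.j = own outer ports


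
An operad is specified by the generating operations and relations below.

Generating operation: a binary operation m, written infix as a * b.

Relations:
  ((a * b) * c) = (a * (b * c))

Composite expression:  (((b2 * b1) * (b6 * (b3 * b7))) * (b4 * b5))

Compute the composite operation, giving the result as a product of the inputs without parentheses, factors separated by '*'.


b2 * b1 * b6 * b3 * b7 * b4 * b5

All parenthesizations of m agree; list the b-inputs left to right.
(b2 * b1) collapses to b2 * b1
(b3 * b7) collapses to b3 * b7
(b6 * (b3 * b7)) collapses to b6 * b3 * b7
((b2 * b1) * (b6 * (b3 * b7))) collapses to b2 * b1 * b6 * b3 * b7
(b4 * b5) collapses to b4 * b5
(((b2 * b1) * (b6 * (b3 * b7))) * (b4 * b5)) collapses to b2 * b1 * b6 * b3 * b7 * b4 * b5


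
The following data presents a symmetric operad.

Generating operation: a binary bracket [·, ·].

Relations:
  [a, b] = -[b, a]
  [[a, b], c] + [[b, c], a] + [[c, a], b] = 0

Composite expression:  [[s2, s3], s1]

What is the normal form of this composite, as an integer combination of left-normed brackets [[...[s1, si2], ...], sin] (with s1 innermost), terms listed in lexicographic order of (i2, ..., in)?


-[[s1, s2], s3] + [[s1, s3], s2]


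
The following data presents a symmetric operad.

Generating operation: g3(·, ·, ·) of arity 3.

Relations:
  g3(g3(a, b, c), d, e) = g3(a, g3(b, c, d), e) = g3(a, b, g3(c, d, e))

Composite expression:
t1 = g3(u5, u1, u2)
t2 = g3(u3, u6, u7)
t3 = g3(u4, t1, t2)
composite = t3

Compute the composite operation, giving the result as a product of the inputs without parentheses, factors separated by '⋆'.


The g3-tree's shape is irrelevant; the u-reading-order decides.
g3(u5, u1, u2) collapses to u5 ⋆ u1 ⋆ u2
g3(u3, u6, u7) collapses to u3 ⋆ u6 ⋆ u7
g3(u4, g3(u5, u1, u2), g3(u3, u6, u7)) collapses to u4 ⋆ u5 ⋆ u1 ⋆ u2 ⋆ u3 ⋆ u6 ⋆ u7

u4 ⋆ u5 ⋆ u1 ⋆ u2 ⋆ u3 ⋆ u6 ⋆ u7


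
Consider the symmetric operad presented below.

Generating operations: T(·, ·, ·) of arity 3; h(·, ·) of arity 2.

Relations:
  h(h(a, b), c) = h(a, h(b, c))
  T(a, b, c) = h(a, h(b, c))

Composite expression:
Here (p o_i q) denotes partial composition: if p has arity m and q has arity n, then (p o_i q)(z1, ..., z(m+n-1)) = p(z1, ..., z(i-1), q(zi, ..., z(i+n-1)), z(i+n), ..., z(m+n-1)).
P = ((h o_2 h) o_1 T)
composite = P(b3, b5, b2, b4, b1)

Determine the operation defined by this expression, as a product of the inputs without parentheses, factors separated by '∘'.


b3 ∘ b5 ∘ b2 ∘ b4 ∘ b1


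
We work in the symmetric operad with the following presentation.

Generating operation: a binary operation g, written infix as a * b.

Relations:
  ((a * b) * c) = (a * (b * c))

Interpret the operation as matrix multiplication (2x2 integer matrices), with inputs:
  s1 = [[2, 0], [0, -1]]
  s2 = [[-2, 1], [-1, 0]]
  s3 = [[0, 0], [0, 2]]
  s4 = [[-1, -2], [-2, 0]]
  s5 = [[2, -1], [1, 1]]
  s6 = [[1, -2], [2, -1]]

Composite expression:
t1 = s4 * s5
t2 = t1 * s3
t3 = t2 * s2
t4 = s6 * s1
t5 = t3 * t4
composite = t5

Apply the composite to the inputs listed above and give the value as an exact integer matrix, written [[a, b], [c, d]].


[[4, 4], [-8, -8]]


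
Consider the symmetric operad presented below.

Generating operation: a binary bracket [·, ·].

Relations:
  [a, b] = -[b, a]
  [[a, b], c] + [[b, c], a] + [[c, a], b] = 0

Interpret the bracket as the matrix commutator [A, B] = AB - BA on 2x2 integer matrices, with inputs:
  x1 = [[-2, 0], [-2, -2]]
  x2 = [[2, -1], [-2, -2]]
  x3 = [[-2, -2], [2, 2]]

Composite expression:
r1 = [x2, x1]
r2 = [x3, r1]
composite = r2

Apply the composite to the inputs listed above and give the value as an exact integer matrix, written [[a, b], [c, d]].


[[-16, 8], [40, 16]]

[x2, x1] = [[2, 0], [8, -2]]
[x3, [x2, x1]] = [[-16, 8], [40, 16]]


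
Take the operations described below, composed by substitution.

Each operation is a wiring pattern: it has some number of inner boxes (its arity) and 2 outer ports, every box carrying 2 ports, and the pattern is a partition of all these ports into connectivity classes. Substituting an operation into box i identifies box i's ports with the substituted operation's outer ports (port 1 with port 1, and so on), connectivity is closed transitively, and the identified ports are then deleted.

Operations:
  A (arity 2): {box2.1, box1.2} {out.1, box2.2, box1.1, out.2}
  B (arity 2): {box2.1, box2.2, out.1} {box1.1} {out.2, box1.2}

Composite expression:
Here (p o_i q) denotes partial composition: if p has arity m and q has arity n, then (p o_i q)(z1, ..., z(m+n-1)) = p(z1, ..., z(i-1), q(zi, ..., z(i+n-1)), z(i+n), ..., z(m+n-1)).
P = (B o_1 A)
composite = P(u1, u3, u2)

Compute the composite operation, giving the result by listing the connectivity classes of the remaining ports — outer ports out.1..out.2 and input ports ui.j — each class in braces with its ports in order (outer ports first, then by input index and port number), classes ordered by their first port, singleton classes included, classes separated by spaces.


Two ports join when wires chain via B-identified ports.
the subtree at A composes to {out.1, out.2, u1.1, u3.2} {u1.2, u3.1} on (u1, u3); out.j = own outer ports
the subtree at B composes to {out.1, u2.1, u2.2} {out.2, u1.1, u3.2} {u1.2, u3.1} on (u1, u3, u2); out.j = own outer ports

{out.1, u2.1, u2.2} {out.2, u1.1, u3.2} {u1.2, u3.1}


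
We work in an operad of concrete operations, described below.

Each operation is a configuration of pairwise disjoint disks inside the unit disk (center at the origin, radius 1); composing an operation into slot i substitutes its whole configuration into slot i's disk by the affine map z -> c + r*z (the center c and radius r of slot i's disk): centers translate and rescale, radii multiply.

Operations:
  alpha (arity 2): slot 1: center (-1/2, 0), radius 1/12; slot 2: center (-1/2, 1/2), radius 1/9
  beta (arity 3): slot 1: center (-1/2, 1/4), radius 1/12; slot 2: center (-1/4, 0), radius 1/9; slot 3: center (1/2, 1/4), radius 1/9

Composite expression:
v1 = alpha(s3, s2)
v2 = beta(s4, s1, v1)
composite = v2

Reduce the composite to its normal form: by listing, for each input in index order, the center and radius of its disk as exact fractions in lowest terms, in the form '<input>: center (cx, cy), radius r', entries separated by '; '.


Affine substitution under beta: radii multiply and s-centers shift.
s4 passes through 1 substitution, ending at center (-1/2, 1/4), radius 1/12
s1 passes through 1 substitution, ending at center (-1/4, 0), radius 1/9
s3 passes through 2 substitutions, ending at center (4/9, 1/4), radius 1/108
s2 passes through 2 substitutions, ending at center (4/9, 11/36), radius 1/81

s1: center (-1/4, 0), radius 1/9; s2: center (4/9, 11/36), radius 1/81; s3: center (4/9, 1/4), radius 1/108; s4: center (-1/2, 1/4), radius 1/12


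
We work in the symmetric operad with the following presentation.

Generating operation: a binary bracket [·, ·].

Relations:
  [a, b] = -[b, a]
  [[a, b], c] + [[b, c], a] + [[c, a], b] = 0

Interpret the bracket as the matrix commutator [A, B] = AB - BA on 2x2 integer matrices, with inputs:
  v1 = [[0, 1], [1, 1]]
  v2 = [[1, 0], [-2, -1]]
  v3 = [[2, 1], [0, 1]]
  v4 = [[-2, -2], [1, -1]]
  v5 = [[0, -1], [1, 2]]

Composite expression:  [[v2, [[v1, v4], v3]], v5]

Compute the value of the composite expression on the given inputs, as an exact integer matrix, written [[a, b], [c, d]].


[[6, 0], [-12, -6]]

[v1, v4] = [[3, 3], [0, -3]]
[[v1, v4], v3] = [[0, 3], [0, 0]]
[v2, [[v1, v4], v3]] = [[6, 6], [0, -6]]
[[v2, [[v1, v4], v3]], v5] = [[6, 0], [-12, -6]]


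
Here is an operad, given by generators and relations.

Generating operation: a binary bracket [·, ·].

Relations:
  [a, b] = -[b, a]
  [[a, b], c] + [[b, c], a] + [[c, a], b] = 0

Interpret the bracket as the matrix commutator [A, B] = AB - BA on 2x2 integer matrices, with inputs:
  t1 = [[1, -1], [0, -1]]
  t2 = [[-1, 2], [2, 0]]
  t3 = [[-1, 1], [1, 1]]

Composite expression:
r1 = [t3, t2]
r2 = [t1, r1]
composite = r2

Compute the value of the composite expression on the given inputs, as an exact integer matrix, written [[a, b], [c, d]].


[[-3, -6], [-6, 3]]

[t3, t2] = [[0, -3], [3, 0]]
[t1, [t3, t2]] = [[-3, -6], [-6, 3]]


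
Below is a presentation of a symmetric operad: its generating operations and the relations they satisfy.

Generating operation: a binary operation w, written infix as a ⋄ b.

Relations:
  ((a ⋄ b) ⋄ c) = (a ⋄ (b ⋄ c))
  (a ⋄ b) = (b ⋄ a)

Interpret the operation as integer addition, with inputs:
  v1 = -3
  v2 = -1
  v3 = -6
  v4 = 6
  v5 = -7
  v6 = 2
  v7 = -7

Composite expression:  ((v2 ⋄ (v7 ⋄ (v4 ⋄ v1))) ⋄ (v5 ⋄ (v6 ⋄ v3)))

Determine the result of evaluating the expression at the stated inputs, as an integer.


-16


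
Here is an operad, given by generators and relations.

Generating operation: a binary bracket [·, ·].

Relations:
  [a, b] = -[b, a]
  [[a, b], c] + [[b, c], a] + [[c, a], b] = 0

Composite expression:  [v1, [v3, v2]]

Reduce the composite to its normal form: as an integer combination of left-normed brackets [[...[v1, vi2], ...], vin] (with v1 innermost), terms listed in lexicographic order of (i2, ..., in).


-[[v1, v2], v3] + [[v1, v3], v2]

Expand each bracket as ab - ba; the v1-initial words give the coefficients.
Composite bracket: [v1, [v3, v2]]
Under [a, b] = ab - ba we get 4 signed associative words (2^2 = 4).
Only words starting with v1 matter:
  word v1v2v3 has sign -1, contributing -[[v1, v2], v3]
  word v1v3v2 has sign +1, contributing +[[v1, v3], v2]


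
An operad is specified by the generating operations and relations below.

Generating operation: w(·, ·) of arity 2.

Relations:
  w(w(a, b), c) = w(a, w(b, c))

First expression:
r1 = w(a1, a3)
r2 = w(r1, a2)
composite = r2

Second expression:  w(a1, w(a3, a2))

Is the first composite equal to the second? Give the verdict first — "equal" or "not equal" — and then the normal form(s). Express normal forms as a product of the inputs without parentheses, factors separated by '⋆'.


equal; both compose to a1 ⋆ a3 ⋆ a2

Reducing the first expression gives a1 ⋆ a3 ⋆ a2
Reducing the second expression gives a1 ⋆ a3 ⋆ a2
One common form — equal.


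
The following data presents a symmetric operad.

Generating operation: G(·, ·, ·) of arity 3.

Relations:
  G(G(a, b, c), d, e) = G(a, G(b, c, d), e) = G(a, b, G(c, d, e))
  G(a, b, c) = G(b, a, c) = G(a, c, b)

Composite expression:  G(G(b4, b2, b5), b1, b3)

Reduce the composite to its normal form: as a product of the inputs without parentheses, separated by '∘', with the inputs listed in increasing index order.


With G associative and commutative, the b-input set is all that matters.
G(b4, b2, b5) linearizes to b4 ∘ b2 ∘ b5
G(G(b4, b2, b5), b1, b3) linearizes to b4 ∘ b2 ∘ b5 ∘ b1 ∘ b3
reordering the factors by index: b1 ∘ b2 ∘ b3 ∘ b4 ∘ b5

b1 ∘ b2 ∘ b3 ∘ b4 ∘ b5


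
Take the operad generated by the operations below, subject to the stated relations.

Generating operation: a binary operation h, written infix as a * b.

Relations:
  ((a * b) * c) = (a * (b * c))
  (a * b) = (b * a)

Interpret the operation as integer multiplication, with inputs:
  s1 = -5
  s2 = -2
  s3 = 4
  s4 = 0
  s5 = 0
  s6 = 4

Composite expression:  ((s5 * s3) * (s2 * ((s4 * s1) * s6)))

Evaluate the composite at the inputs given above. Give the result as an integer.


0


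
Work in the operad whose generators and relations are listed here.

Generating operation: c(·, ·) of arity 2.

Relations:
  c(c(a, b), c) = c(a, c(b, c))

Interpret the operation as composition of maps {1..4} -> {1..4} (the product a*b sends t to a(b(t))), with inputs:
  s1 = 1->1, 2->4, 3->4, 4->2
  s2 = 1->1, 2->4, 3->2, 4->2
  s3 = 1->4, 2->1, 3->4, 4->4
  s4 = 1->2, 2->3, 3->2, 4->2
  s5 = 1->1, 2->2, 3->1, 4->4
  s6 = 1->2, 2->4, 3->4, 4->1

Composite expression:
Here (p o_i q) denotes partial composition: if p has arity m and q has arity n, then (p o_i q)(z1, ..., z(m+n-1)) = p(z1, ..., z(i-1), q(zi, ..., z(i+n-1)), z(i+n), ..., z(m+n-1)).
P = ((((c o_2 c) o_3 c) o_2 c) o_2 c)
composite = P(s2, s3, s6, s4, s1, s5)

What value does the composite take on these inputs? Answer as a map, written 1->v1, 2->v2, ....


1->2, 2->2, 3->2, 4->2

c(s3, s6) = 1->1, 2->4, 3->4, 4->4
c(c(s3, s6), s4) = 1->4, 2->4, 3->4, 4->4
c(s1, s5) = 1->1, 2->4, 3->1, 4->2
c(c(c(s3, s6), s4), c(s1, s5)) = 1->4, 2->4, 3->4, 4->4
c(s2, c(c(c(s3, s6), s4), c(s1, s5))) = 1->2, 2->2, 3->2, 4->2


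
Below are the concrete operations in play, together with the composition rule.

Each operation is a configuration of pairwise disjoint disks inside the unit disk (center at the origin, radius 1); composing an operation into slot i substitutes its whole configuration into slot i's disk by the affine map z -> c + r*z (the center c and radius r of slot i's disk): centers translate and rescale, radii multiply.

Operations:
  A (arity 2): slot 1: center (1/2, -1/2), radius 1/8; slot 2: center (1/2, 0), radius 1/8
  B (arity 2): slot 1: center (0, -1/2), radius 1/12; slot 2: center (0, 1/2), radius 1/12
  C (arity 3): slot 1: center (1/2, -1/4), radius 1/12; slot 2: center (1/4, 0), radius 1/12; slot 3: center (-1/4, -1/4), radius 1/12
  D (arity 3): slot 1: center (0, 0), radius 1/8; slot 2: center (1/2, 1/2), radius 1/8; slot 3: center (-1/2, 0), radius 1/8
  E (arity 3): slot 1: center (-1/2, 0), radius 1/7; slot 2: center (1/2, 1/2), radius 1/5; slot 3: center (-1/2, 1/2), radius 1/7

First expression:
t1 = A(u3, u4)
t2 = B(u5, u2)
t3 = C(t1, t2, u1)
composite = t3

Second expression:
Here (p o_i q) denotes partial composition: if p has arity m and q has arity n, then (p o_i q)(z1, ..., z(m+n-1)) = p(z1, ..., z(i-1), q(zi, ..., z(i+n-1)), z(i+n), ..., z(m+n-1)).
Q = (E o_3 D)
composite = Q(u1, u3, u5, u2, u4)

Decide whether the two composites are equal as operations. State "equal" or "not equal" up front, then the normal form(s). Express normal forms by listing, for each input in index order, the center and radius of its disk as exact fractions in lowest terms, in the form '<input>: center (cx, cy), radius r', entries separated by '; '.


not equal; first: u1: center (-1/4, -1/4), radius 1/12; u2: center (1/4, 1/24), radius 1/144; u3: center (13/24, -7/24), radius 1/96; u4: center (13/24, -1/4), radius 1/96; u5: center (1/4, -1/24), radius 1/144; second: u1: center (-1/2, 0), radius 1/7; u2: center (-3/7, 4/7), radius 1/56; u3: center (1/2, 1/2), radius 1/5; u4: center (-4/7, 1/2), radius 1/56; u5: center (-1/2, 1/2), radius 1/56
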